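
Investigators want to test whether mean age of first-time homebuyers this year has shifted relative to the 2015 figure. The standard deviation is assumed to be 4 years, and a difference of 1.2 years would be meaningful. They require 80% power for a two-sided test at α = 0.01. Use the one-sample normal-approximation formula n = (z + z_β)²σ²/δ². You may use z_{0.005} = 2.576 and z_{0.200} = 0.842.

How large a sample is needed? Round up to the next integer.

n = (z_{α/2} + z_β)² · σ² / δ²
  = (2.576 + 0.842)² · 4² / 1.2²
  = 11.6827 · 16 / 1.44
  = 129.81
Round up → n = 130.

n = 130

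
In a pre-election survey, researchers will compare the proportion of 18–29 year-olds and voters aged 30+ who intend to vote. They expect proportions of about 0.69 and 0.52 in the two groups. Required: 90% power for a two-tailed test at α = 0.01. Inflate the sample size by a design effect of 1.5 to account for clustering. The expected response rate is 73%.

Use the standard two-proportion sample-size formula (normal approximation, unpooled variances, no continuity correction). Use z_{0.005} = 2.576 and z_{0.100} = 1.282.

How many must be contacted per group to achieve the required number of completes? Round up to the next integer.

n = (z_{α/2} + z_β)² · [p₁(1−p₁) + p₂(1−p₂)] / (p₁ − p₂)²
  = (2.576 + 1.282)² · (0.69·0.31 + 0.52·0.48) / (0.17)²
  = (3.858)² · (0.2139 + 0.2496) / 0.0289
  = 14.8842 · 0.4635 / 0.0289
  = 238.71
Design effect: 1.5 × 238.71 = 358.07.
Adjust for 73% response: 358.07 / 0.73 = 490.51.
Round up → n = 491 per group.

n = 491 per group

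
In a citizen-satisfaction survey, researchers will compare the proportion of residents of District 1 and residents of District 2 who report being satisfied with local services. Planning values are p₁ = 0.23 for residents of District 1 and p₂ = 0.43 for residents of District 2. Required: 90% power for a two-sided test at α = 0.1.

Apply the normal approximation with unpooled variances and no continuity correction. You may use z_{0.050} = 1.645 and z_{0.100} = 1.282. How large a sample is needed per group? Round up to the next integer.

n = (z_{α/2} + z_β)² · [p₁(1−p₁) + p₂(1−p₂)] / (p₁ − p₂)²
  = (1.645 + 1.282)² · (0.23·0.77 + 0.43·0.57) / (-0.20)²
  = (2.927)² · (0.1771 + 0.2451) / 0.0400
  = 8.5673 · 0.4222 / 0.0400
  = 90.43
Round up → n = 91 per group.

n = 91 per group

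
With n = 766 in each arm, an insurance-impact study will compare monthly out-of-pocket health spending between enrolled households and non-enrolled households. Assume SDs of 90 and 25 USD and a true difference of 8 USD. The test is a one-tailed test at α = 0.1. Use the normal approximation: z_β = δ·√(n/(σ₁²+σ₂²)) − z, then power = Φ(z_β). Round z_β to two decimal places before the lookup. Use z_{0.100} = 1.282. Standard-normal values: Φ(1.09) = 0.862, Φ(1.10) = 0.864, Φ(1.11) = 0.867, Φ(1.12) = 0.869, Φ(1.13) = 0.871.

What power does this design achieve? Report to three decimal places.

Power ≈ 0.862

z_β = δ·√(n/(σ₁²+σ₂²)) − z_α
    = 8 · √(766/8725) − 1.282
    = 8 · 0.29630 − 1.282
    = 2.3704 − 1.282 = 1.0884 → 1.09
Power = Φ(1.09) = 0.862.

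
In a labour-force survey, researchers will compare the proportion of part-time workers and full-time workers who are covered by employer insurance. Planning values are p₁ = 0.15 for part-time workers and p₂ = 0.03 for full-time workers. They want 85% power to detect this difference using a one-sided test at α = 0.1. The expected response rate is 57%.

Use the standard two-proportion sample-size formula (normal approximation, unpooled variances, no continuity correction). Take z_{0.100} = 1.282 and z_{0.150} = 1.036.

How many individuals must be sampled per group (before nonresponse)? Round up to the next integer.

n = 103 per group

n = (z_α + z_β)² · [p₁(1−p₁) + p₂(1−p₂)] / (p₁ − p₂)²
  = (1.282 + 1.036)² · (0.15·0.85 + 0.03·0.97) / (0.12)²
  = (2.318)² · (0.1275 + 0.0291) / 0.0144
  = 5.3731 · 0.1566 / 0.0144
  = 58.43
Adjust for 57% response: 58.43 / 0.57 = 102.51.
Round up → n = 103 per group.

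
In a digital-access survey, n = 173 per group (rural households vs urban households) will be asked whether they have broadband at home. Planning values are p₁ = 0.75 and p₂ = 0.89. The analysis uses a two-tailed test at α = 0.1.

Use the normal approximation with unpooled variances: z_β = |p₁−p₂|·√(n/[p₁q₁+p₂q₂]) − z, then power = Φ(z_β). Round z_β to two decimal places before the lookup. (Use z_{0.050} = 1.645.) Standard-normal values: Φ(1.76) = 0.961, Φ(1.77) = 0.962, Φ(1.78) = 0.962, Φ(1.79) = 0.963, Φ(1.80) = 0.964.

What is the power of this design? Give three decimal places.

z_β = |p₁−p₂|·√(n/[p₁q₁+p₂q₂]) − z_{α/2}
    = 0.14 · √(173/0.2854) − 1.645
    = 0.14 · 24.6205 − 1.645
    = 3.4469 − 1.645 = 1.8019 → 1.80
Power = Φ(1.80) = 0.964.

Power ≈ 0.964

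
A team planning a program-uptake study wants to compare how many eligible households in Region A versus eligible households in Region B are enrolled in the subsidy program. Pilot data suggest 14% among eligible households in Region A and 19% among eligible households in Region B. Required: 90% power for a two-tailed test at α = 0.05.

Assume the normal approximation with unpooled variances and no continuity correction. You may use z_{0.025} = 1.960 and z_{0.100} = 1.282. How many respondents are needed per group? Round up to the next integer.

n = (z_{α/2} + z_β)² · [p₁(1−p₁) + p₂(1−p₂)] / (p₁ − p₂)²
  = (1.960 + 1.282)² · (0.14·0.86 + 0.19·0.81) / (-0.05)²
  = (3.242)² · (0.1204 + 0.1539) / 0.0025
  = 10.5106 · 0.2743 / 0.0025
  = 1153.22
Round up → n = 1154 per group.

n = 1154 per group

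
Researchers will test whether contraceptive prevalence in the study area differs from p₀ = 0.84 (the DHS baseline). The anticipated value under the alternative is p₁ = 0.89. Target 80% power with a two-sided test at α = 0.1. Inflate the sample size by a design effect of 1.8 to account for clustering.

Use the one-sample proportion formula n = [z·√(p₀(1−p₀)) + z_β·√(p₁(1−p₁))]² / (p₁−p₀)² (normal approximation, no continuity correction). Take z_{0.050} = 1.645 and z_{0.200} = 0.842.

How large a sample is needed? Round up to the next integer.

n = [z_{α/2}·√(p₀q₀) + z_β·√(p₁q₁)]² / (p₁ − p₀)²
  = [1.645·√(0.84·0.16) + 0.842·√(0.89·0.11)]² / (0.05)²
  = [1.645·0.3666 + 0.842·0.3129]² / 0.0025
  = [0.8665]² / 0.0025
  = 300.34
Design effect: 1.8 × 300.34 = 540.62.
Round up → n = 541.

n = 541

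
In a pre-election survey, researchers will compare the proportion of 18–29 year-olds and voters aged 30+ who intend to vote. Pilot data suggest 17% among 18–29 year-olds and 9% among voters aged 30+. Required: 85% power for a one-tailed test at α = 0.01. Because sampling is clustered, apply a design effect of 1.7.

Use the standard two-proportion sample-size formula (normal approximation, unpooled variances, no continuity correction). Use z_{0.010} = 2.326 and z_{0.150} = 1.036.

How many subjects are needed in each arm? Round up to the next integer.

n = 670 per group

n = (z_α + z_β)² · [p₁(1−p₁) + p₂(1−p₂)] / (p₁ − p₂)²
  = (2.326 + 1.036)² · (0.17·0.83 + 0.09·0.91) / (0.08)²
  = (3.362)² · (0.1411 + 0.0819) / 0.0064
  = 11.3030 · 0.2230 / 0.0064
  = 393.84
Design effect: 1.7 × 393.84 = 669.53.
Round up → n = 670 per group.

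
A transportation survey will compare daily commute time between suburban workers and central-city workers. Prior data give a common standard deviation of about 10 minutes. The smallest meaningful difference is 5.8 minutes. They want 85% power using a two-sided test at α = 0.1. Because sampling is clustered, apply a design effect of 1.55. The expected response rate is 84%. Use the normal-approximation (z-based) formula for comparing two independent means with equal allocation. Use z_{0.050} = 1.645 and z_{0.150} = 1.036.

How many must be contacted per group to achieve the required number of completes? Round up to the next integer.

n = (z_{α/2} + z_β)² · (σ₁² + σ₂²) / δ²
  = (1.645 + 1.036)² · (2·10² = 200) / 5.8²
  = 7.1878 · 200 / 33.64
  = 42.73
Design effect: 1.55 × 42.73 = 66.24.
Adjust for 84% response: 66.24 / 0.84 = 78.85.
Round up → n = 79 per group.

n = 79 per group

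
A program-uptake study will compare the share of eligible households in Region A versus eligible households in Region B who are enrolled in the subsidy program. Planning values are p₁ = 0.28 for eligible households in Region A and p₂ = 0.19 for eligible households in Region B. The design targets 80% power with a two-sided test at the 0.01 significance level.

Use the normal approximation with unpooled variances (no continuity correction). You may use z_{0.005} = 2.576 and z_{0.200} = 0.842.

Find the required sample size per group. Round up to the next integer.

n = (z_{α/2} + z_β)² · [p₁(1−p₁) + p₂(1−p₂)] / (p₁ − p₂)²
  = (2.576 + 0.842)² · (0.28·0.72 + 0.19·0.81) / (0.09)²
  = (3.418)² · (0.2016 + 0.1539) / 0.0081
  = 11.6827 · 0.3555 / 0.0081
  = 512.74
Round up → n = 513 per group.

n = 513 per group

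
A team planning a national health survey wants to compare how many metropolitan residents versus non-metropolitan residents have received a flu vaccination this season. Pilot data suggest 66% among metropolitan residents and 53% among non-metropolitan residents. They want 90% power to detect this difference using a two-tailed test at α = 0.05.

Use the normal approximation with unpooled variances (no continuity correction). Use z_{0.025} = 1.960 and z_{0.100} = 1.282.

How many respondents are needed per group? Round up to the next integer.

n = (z_{α/2} + z_β)² · [p₁(1−p₁) + p₂(1−p₂)] / (p₁ − p₂)²
  = (1.960 + 1.282)² · (0.66·0.34 + 0.53·0.47) / (0.13)²
  = (3.242)² · (0.2244 + 0.2491) / 0.0169
  = 10.5106 · 0.4735 / 0.0169
  = 294.48
Round up → n = 295 per group.

n = 295 per group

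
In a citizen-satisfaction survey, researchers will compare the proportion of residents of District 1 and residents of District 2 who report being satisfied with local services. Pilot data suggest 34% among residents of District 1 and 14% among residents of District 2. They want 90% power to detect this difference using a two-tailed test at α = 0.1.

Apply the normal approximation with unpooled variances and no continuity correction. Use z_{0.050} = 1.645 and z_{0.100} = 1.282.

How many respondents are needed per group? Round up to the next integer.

n = 74 per group

n = (z_{α/2} + z_β)² · [p₁(1−p₁) + p₂(1−p₂)] / (p₁ − p₂)²
  = (1.645 + 1.282)² · (0.34·0.66 + 0.14·0.86) / (0.20)²
  = (2.927)² · (0.2244 + 0.1204) / 0.0400
  = 8.5673 · 0.3448 / 0.0400
  = 73.85
Round up → n = 74 per group.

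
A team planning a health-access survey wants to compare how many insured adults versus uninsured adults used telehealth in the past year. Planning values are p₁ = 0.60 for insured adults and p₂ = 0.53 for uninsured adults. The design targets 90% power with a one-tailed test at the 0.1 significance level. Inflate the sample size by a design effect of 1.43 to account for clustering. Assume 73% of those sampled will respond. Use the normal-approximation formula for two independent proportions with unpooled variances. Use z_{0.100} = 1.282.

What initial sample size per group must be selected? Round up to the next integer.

n = 1286 per group

n = (z_α + z_β)² · [p₁(1−p₁) + p₂(1−p₂)] / (p₁ − p₂)²
  = (1.282 + 1.282)² · (0.60·0.40 + 0.53·0.47) / (0.07)²
  = (2.564)² · (0.2400 + 0.2491) / 0.0049
  = 6.5741 · 0.4891 / 0.0049
  = 656.20
Design effect: 1.43 × 656.20 = 938.37.
Adjust for 73% response: 938.37 / 0.73 = 1285.44.
Round up → n = 1286 per group.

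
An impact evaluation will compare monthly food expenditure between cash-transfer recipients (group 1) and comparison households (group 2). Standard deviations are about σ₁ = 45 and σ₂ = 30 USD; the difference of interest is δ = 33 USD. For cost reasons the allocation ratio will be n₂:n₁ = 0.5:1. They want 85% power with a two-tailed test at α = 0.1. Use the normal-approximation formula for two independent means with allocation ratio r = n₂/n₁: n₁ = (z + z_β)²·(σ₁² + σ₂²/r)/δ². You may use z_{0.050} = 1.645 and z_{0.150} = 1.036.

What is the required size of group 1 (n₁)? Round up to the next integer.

n₁ = 26

n₁ = (z_{α/2} + z_β)² · (σ₁² + σ₂²/r) / δ²
   = (1.645 + 1.036)² · (45² + 30²/0.5) / 33²
   = 7.1878 · (2025 + 1800) / 1089
   = 7.1878 · 3825 / 1089
   = 25.25
Round up → n₁ = 26; n₂ = r·n₁ = 0.5 × 26 = 13.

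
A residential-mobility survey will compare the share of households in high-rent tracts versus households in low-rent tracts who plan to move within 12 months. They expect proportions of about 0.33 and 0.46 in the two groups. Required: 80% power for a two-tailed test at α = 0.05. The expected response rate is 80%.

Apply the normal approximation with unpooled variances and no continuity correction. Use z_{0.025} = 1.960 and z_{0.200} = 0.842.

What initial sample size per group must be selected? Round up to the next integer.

n = (z_{α/2} + z_β)² · [p₁(1−p₁) + p₂(1−p₂)] / (p₁ − p₂)²
  = (1.960 + 0.842)² · (0.33·0.67 + 0.46·0.54) / (-0.13)²
  = (2.802)² · (0.2211 + 0.2484) / 0.0169
  = 7.8512 · 0.4695 / 0.0169
  = 218.11
Adjust for 80% response: 218.11 / 0.80 = 272.64.
Round up → n = 273 per group.

n = 273 per group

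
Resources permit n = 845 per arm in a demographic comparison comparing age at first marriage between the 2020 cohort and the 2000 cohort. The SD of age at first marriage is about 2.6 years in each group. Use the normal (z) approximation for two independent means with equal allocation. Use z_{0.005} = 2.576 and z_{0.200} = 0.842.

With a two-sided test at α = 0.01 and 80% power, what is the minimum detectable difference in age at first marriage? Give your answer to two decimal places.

δ = (z_{α/2} + z_β) · √((σ₁²+σ₂²)/n)
  = (2.576 + 0.842) · √(13.52/845)
  = 3.418 · √0.016
  = 3.418 · 0.1265
  = 0.4323

Minimum detectable difference ≈ 0.43 years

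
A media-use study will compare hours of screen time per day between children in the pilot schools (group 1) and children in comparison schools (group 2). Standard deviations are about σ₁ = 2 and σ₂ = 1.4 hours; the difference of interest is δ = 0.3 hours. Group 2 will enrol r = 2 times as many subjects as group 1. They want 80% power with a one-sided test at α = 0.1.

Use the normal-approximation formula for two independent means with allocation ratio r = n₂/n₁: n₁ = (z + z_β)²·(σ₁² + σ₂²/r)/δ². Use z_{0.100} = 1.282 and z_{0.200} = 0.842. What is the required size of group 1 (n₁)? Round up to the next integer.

n₁ = 250

n₁ = (z_α + z_β)² · (σ₁² + σ₂²/r) / δ²
   = (1.282 + 0.842)² · (2² + 1.4²/2) / 0.3²
   = 4.5114 · (4 + 0.98) / 0.09
   = 4.5114 · 4.98 / 0.09
   = 249.63
Round up → n₁ = 250; n₂ = r·n₁ = 2 × 250 = 500.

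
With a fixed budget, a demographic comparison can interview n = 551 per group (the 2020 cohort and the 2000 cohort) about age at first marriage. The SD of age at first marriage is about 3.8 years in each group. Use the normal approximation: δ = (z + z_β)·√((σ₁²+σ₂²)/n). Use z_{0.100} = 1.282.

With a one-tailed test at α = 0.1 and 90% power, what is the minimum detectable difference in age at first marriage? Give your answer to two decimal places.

δ = (z_α + z_β) · √((σ₁²+σ₂²)/n)
  = (1.282 + 1.282) · √(28.88/551)
  = 2.564 · √0.05241
  = 2.564 · 0.2289
  = 0.5870

Minimum detectable difference ≈ 0.59 years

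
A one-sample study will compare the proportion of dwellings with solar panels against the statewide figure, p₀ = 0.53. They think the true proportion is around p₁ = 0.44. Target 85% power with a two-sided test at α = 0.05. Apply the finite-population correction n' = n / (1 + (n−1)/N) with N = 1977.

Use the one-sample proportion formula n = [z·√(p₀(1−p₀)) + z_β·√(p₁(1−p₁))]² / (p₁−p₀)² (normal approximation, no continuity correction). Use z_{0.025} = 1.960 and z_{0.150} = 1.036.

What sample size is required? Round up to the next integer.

n = [z_{α/2}·√(p₀q₀) + z_β·√(p₁q₁)]² / (p₁ − p₀)²
  = [1.960·√(0.53·0.47) + 1.036·√(0.44·0.56)]² / (-0.09)²
  = [1.960·0.4991 + 1.036·0.4964]² / 0.0081
  = [1.4925]² / 0.0081
  = 275.00
Finite-population correction (N = 1977): 275.00 / (1 + (275.00 − 1)/1977) = 241.53.
Round up → n = 242.

n = 242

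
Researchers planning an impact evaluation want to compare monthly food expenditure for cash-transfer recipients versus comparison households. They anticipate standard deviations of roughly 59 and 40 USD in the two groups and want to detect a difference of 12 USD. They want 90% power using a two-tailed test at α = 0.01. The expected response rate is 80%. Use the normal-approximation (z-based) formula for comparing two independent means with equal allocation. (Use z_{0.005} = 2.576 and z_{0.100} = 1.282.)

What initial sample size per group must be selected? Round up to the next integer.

n = (z_{α/2} + z_β)² · (σ₁² + σ₂²) / δ²
  = (2.576 + 1.282)² · (59² + 40² = 5081) / 12²
  = 14.8842 · 5081 / 144
  = 525.18
Adjust for 80% response: 525.18 / 0.80 = 656.48.
Round up → n = 657 per group.

n = 657 per group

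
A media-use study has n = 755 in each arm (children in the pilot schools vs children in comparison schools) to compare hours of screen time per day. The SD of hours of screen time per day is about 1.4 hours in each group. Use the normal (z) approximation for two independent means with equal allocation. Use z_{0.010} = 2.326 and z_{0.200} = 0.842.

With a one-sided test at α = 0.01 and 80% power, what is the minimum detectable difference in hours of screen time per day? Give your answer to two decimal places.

δ = (z_α + z_β) · √((σ₁²+σ₂²)/n)
  = (2.326 + 0.842) · √(3.92/755)
  = 3.168 · √0.00519
  = 3.168 · 0.0721
  = 0.2283

Minimum detectable difference ≈ 0.23 hours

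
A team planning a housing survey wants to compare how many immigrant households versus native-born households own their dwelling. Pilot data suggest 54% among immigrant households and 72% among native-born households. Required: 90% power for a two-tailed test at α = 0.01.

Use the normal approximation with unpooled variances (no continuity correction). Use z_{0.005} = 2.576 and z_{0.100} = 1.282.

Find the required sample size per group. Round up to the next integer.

n = 207 per group

n = (z_{α/2} + z_β)² · [p₁(1−p₁) + p₂(1−p₂)] / (p₁ − p₂)²
  = (2.576 + 1.282)² · (0.54·0.46 + 0.72·0.28) / (-0.18)²
  = (3.858)² · (0.2484 + 0.2016) / 0.0324
  = 14.8842 · 0.4500 / 0.0324
  = 206.72
Round up → n = 207 per group.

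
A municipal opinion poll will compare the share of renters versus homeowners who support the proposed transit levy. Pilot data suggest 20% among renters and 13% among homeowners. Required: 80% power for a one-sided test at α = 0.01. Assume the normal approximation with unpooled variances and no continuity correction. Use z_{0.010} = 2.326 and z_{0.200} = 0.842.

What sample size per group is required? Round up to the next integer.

n = 560 per group

n = (z_α + z_β)² · [p₁(1−p₁) + p₂(1−p₂)] / (p₁ − p₂)²
  = (2.326 + 0.842)² · (0.20·0.80 + 0.13·0.87) / (0.07)²
  = (3.168)² · (0.1600 + 0.1131) / 0.0049
  = 10.0362 · 0.2731 / 0.0049
  = 559.37
Round up → n = 560 per group.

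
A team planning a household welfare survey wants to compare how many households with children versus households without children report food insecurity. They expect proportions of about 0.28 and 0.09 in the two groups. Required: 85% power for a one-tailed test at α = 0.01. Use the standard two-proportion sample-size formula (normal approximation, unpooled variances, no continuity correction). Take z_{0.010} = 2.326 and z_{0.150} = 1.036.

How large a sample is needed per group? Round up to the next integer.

n = 89 per group

n = (z_α + z_β)² · [p₁(1−p₁) + p₂(1−p₂)] / (p₁ − p₂)²
  = (2.326 + 1.036)² · (0.28·0.72 + 0.09·0.91) / (0.19)²
  = (3.362)² · (0.2016 + 0.0819) / 0.0361
  = 11.3030 · 0.2835 / 0.0361
  = 88.76
Round up → n = 89 per group.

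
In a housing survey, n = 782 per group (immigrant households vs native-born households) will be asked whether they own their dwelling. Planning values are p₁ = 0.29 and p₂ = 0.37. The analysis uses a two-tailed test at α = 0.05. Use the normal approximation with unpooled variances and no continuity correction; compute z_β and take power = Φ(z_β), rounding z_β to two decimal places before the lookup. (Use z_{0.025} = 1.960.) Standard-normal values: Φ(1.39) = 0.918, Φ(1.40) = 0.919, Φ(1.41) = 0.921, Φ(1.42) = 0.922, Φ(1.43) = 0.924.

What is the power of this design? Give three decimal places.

Power ≈ 0.922

z_β = |p₁−p₂|·√(n/[p₁q₁+p₂q₂]) − z_{α/2}
    = 0.08 · √(782/0.4390) − 1.960
    = 0.08 · 42.2057 − 1.960
    = 3.3765 − 1.960 = 1.4165 → 1.42
Power = Φ(1.42) = 0.922.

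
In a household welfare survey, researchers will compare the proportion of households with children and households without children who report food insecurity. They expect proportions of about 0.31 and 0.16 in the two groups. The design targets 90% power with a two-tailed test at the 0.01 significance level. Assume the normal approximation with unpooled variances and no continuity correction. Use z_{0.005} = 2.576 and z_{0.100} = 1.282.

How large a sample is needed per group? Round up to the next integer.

n = 231 per group

n = (z_{α/2} + z_β)² · [p₁(1−p₁) + p₂(1−p₂)] / (p₁ − p₂)²
  = (2.576 + 1.282)² · (0.31·0.69 + 0.16·0.84) / (0.15)²
  = (3.858)² · (0.2139 + 0.1344) / 0.0225
  = 14.8842 · 0.3483 / 0.0225
  = 230.41
Round up → n = 231 per group.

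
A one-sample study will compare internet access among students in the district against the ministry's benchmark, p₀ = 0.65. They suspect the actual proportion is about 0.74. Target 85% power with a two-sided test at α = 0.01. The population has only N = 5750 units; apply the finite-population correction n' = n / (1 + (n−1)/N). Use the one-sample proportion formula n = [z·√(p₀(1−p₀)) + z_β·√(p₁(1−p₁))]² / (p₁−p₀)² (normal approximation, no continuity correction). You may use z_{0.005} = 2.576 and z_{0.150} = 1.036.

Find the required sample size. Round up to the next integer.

n = 330

n = [z_{α/2}·√(p₀q₀) + z_β·√(p₁q₁)]² / (p₁ − p₀)²
  = [2.576·√(0.65·0.35) + 1.036·√(0.74·0.26)]² / (0.09)²
  = [2.576·0.4770 + 1.036·0.4386]² / 0.0081
  = [1.6831]² / 0.0081
  = 349.73
Finite-population correction (N = 5750): 349.73 / (1 + (349.73 − 1)/5750) = 329.73.
Round up → n = 330.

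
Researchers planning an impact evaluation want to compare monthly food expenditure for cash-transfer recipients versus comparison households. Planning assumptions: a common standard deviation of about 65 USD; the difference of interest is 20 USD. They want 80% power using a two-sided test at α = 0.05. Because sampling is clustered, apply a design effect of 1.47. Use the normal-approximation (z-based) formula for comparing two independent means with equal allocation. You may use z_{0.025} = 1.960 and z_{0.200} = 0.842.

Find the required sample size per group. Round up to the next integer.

n = (z_{α/2} + z_β)² · (σ₁² + σ₂²) / δ²
  = (1.960 + 0.842)² · (2·65² = 8450) / 20²
  = 7.8512 · 8450 / 400
  = 165.86
Design effect: 1.47 × 165.86 = 243.81.
Round up → n = 244 per group.

n = 244 per group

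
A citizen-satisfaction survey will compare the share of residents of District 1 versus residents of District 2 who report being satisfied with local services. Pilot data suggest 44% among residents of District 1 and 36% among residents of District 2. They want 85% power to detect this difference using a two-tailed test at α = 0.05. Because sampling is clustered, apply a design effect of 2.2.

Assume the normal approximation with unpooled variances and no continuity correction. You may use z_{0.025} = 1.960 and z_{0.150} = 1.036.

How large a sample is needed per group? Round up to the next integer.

n = 1472 per group

n = (z_{α/2} + z_β)² · [p₁(1−p₁) + p₂(1−p₂)] / (p₁ − p₂)²
  = (1.960 + 1.036)² · (0.44·0.56 + 0.36·0.64) / (0.08)²
  = (2.996)² · (0.2464 + 0.2304) / 0.0064
  = 8.9760 · 0.4768 / 0.0064
  = 668.71
Design effect: 2.2 × 668.71 = 1471.17.
Round up → n = 1472 per group.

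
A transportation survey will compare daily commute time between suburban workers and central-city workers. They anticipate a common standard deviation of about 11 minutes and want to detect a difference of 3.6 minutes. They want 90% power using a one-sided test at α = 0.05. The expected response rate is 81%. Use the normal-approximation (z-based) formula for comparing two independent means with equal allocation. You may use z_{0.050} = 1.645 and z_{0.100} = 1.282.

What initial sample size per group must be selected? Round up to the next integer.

n = (z_α + z_β)² · (σ₁² + σ₂²) / δ²
  = (1.645 + 1.282)² · (2·11² = 242) / 3.6²
  = 8.5673 · 242 / 12.96
  = 159.98
Adjust for 81% response: 159.98 / 0.81 = 197.50.
Round up → n = 198 per group.

n = 198 per group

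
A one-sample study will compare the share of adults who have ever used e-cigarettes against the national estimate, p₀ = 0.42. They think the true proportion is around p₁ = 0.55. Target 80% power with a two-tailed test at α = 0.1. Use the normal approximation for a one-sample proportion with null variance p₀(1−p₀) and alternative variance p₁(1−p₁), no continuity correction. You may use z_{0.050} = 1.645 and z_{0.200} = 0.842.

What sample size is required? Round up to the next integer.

n = [z_{α/2}·√(p₀q₀) + z_β·√(p₁q₁)]² / (p₁ − p₀)²
  = [1.645·√(0.42·0.58) + 0.842·√(0.55·0.45)]² / (0.13)²
  = [1.645·0.4936 + 0.842·0.4975]² / 0.0169
  = [1.2308]² / 0.0169
  = 89.64
Round up → n = 90.

n = 90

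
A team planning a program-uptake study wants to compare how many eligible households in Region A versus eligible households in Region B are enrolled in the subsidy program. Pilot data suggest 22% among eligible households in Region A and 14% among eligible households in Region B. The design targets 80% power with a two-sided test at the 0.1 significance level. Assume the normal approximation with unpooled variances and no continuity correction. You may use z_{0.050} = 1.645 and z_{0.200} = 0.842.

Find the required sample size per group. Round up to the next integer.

n = (z_{α/2} + z_β)² · [p₁(1−p₁) + p₂(1−p₂)] / (p₁ − p₂)²
  = (1.645 + 0.842)² · (0.22·0.78 + 0.14·0.86) / (0.08)²
  = (2.487)² · (0.1716 + 0.1204) / 0.0064
  = 6.1852 · 0.2920 / 0.0064
  = 282.20
Round up → n = 283 per group.

n = 283 per group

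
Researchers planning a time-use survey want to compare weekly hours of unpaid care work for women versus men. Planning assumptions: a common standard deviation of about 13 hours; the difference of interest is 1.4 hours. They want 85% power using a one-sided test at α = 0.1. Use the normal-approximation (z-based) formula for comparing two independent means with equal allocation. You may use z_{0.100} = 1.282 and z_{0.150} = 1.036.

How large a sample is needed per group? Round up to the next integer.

n = 927 per group

n = (z_α + z_β)² · (σ₁² + σ₂²) / δ²
  = (1.282 + 1.036)² · (2·13² = 338) / 1.4²
  = 5.3731 · 338 / 1.96
  = 926.59
Round up → n = 927 per group.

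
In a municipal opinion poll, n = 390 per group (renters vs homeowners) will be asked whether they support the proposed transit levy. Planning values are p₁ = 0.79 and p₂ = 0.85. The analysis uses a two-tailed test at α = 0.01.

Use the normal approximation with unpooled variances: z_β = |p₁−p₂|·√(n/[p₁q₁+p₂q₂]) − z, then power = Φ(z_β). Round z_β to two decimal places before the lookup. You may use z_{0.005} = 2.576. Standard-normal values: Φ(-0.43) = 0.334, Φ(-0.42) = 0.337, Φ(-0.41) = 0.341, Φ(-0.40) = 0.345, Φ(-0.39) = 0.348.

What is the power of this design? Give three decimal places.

Power ≈ 0.348

z_β = |p₁−p₂|·√(n/[p₁q₁+p₂q₂]) − z_{α/2}
    = 0.06 · √(390/0.2934) − 2.576
    = 0.06 · 36.4588 − 2.576
    = 2.1875 − 2.576 = -0.3885 → -0.39
Power = Φ(-0.39) = 0.348.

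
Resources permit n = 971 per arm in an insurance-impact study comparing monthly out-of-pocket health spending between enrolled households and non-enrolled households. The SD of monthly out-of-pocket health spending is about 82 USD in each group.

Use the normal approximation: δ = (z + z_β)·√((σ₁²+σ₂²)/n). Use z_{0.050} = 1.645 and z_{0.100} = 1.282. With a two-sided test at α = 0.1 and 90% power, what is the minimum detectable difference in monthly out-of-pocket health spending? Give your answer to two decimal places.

Minimum detectable difference ≈ 10.89 USD

δ = (z_{α/2} + z_β) · √((σ₁²+σ₂²)/n)
  = (1.645 + 1.282) · √(13448/971)
  = 2.927 · √13.8496
  = 2.927 · 3.7215
  = 10.8929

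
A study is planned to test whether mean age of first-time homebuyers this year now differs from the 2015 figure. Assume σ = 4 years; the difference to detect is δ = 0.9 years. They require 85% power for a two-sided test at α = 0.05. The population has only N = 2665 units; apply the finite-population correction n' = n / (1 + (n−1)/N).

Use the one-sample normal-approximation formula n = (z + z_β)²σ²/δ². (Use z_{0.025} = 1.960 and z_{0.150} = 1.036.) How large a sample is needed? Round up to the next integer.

n = 167

n = (z_{α/2} + z_β)² · σ² / δ²
  = (1.960 + 1.036)² · 4² / 0.9²
  = 8.9760 · 16 / 0.81
  = 177.30
Finite-population correction (N = 2665): 177.30 / (1 + (177.30 − 1)/2665) = 166.30.
Round up → n = 167.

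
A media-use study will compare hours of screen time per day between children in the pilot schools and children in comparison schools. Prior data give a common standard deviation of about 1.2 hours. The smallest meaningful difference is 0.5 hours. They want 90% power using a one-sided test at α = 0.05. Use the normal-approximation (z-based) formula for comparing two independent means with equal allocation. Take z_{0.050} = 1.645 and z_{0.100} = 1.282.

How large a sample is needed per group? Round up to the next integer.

n = (z_α + z_β)² · (σ₁² + σ₂²) / δ²
  = (1.645 + 1.282)² · (2·1.2² = 2.88) / 0.5²
  = 8.5673 · 2.88 / 0.25
  = 98.70
Round up → n = 99 per group.

n = 99 per group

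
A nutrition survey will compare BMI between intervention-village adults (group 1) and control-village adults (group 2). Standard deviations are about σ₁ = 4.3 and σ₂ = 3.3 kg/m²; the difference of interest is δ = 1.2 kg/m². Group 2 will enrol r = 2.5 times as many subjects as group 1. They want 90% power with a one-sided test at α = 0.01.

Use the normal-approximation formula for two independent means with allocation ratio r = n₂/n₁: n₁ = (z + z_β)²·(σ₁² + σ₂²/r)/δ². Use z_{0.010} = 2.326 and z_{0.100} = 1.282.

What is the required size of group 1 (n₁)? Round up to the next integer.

n₁ = 207

n₁ = (z_α + z_β)² · (σ₁² + σ₂²/r) / δ²
   = (2.326 + 1.282)² · (4.3² + 3.3²/2.5) / 1.2²
   = 13.0177 · (18.49 + 4.356) / 1.44
   = 13.0177 · 22.846 / 1.44
   = 206.53
Round up → n₁ = 207; n₂ = r·n₁ = 2.5 × 207 = 518.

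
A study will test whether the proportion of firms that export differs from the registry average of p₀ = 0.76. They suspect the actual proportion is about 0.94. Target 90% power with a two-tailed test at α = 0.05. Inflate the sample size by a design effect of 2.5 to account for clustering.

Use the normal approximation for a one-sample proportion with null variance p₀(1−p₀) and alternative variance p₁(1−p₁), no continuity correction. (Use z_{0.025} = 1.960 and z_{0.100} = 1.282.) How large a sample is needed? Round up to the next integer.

n = [z_{α/2}·√(p₀q₀) + z_β·√(p₁q₁)]² / (p₁ − p₀)²
  = [1.960·√(0.76·0.24) + 1.282·√(0.94·0.06)]² / (0.18)²
  = [1.960·0.4271 + 1.282·0.2375]² / 0.0324
  = [1.1415]² / 0.0324
  = 40.22
Design effect: 2.5 × 40.22 = 100.55.
Round up → n = 101.

n = 101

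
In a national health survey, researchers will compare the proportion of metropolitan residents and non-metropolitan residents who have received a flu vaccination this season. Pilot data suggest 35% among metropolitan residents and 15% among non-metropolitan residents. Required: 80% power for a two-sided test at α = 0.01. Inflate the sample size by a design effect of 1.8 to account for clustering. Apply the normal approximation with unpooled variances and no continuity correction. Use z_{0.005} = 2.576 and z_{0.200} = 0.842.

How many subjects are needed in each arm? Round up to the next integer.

n = 187 per group

n = (z_{α/2} + z_β)² · [p₁(1−p₁) + p₂(1−p₂)] / (p₁ − p₂)²
  = (2.576 + 0.842)² · (0.35·0.65 + 0.15·0.85) / (0.20)²
  = (3.418)² · (0.2275 + 0.1275) / 0.0400
  = 11.6827 · 0.3550 / 0.0400
  = 103.68
Design effect: 1.8 × 103.68 = 186.63.
Round up → n = 187 per group.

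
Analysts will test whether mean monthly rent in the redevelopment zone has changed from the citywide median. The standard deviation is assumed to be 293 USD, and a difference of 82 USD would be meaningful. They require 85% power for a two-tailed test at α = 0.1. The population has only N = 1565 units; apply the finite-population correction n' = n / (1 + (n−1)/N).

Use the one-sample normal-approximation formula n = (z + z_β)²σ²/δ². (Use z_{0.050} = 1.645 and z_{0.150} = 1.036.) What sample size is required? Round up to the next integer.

n = (z_{α/2} + z_β)² · σ² / δ²
  = (1.645 + 1.036)² · 293² / 82²
  = 7.1878 · 85849 / 6724
  = 91.77
Finite-population correction (N = 1565): 91.77 / (1 + (91.77 − 1)/1565) = 86.74.
Round up → n = 87.

n = 87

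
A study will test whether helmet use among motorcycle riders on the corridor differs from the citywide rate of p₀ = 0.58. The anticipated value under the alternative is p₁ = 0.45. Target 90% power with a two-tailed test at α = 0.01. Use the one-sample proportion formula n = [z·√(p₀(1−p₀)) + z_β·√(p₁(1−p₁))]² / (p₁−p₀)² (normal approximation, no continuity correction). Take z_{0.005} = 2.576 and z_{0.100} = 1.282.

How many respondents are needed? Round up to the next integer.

n = [z_{α/2}·√(p₀q₀) + z_β·√(p₁q₁)]² / (p₁ − p₀)²
  = [2.576·√(0.58·0.42) + 1.282·√(0.45·0.55)]² / (-0.13)²
  = [2.576·0.4936 + 1.282·0.4975]² / 0.0169
  = [1.9092]² / 0.0169
  = 215.68
Round up → n = 216.

n = 216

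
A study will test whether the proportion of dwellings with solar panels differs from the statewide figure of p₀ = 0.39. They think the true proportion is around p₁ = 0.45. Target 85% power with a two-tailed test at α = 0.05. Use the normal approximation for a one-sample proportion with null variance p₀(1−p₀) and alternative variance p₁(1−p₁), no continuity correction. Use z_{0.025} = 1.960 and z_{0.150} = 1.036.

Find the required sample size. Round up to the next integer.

n = 602

n = [z_{α/2}·√(p₀q₀) + z_β·√(p₁q₁)]² / (p₁ − p₀)²
  = [1.960·√(0.39·0.61) + 1.036·√(0.45·0.55)]² / (0.06)²
  = [1.960·0.4877 + 1.036·0.4975]² / 0.0036
  = [1.4714]² / 0.0036
  = 601.39
Round up → n = 602.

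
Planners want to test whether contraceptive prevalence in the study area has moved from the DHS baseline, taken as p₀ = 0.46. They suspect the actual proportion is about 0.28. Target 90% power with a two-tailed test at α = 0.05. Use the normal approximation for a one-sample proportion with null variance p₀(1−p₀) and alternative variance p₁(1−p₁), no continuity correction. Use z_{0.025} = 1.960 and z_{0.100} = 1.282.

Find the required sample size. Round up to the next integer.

n = [z_{α/2}·√(p₀q₀) + z_β·√(p₁q₁)]² / (p₁ − p₀)²
  = [1.960·√(0.46·0.54) + 1.282·√(0.28·0.72)]² / (-0.18)²
  = [1.960·0.4984 + 1.282·0.4490]² / 0.0324
  = [1.5525]² / 0.0324
  = 74.39
Round up → n = 75.

n = 75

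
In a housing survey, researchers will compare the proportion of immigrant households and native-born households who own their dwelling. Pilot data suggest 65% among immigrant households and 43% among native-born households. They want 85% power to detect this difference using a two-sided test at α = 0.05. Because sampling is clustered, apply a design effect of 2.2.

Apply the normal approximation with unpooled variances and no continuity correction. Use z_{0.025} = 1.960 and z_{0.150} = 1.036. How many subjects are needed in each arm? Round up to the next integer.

n = 193 per group

n = (z_{α/2} + z_β)² · [p₁(1−p₁) + p₂(1−p₂)] / (p₁ − p₂)²
  = (1.960 + 1.036)² · (0.65·0.35 + 0.43·0.57) / (0.22)²
  = (2.996)² · (0.2275 + 0.2451) / 0.0484
  = 8.9760 · 0.4726 / 0.0484
  = 87.65
Design effect: 2.2 × 87.65 = 192.82.
Round up → n = 193 per group.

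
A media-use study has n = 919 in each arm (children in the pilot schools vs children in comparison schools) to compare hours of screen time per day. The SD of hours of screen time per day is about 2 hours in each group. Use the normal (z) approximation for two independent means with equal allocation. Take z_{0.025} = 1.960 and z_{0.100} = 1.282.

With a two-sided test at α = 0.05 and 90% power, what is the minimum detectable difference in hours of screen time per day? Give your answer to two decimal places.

δ = (z_{α/2} + z_β) · √((σ₁²+σ₂²)/n)
  = (1.960 + 1.282) · √(8/919)
  = 3.242 · √0.00871
  = 3.242 · 0.0933
  = 0.3025

Minimum detectable difference ≈ 0.30 hours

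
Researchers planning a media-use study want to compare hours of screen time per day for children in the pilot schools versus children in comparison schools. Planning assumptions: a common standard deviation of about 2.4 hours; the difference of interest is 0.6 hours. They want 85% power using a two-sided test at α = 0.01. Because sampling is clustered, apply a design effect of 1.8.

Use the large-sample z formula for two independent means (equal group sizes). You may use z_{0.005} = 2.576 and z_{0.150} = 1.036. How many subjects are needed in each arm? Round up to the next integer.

n = 752 per group

n = (z_{α/2} + z_β)² · (σ₁² + σ₂²) / δ²
  = (2.576 + 1.036)² · (2·2.4² = 11.52) / 0.6²
  = 13.0465 · 11.52 / 0.36
  = 417.49
Design effect: 1.8 × 417.49 = 751.48.
Round up → n = 752 per group.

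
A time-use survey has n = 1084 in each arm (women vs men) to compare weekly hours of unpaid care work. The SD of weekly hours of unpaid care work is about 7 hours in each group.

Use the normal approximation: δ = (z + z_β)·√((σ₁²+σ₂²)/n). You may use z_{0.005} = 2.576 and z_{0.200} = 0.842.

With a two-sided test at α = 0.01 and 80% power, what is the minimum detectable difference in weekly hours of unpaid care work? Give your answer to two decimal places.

Minimum detectable difference ≈ 1.03 hours

δ = (z_{α/2} + z_β) · √((σ₁²+σ₂²)/n)
  = (2.576 + 0.842) · √(98/1084)
  = 3.418 · √0.09041
  = 3.418 · 0.3007
  = 1.0277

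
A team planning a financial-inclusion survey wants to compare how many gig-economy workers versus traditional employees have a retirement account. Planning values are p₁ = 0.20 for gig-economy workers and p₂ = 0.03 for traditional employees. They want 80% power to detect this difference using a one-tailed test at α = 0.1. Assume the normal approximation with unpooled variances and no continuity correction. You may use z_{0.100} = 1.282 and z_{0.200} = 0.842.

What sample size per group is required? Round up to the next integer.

n = 30 per group

n = (z_α + z_β)² · [p₁(1−p₁) + p₂(1−p₂)] / (p₁ − p₂)²
  = (1.282 + 0.842)² · (0.20·0.80 + 0.03·0.97) / (0.17)²
  = (2.124)² · (0.1600 + 0.0291) / 0.0289
  = 4.5114 · 0.1891 / 0.0289
  = 29.52
Round up → n = 30 per group.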